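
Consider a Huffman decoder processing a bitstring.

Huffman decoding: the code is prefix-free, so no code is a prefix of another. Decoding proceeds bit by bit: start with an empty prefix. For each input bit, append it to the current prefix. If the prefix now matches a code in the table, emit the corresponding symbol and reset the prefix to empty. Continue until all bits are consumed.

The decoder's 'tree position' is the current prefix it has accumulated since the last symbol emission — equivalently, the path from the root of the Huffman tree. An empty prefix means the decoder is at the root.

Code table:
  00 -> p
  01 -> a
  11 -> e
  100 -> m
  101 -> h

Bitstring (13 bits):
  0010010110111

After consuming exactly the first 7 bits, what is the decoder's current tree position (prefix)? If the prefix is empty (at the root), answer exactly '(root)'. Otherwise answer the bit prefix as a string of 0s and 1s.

Answer: 10

Derivation:
Bit 0: prefix='0' (no match yet)
Bit 1: prefix='00' -> emit 'p', reset
Bit 2: prefix='1' (no match yet)
Bit 3: prefix='10' (no match yet)
Bit 4: prefix='100' -> emit 'm', reset
Bit 5: prefix='1' (no match yet)
Bit 6: prefix='10' (no match yet)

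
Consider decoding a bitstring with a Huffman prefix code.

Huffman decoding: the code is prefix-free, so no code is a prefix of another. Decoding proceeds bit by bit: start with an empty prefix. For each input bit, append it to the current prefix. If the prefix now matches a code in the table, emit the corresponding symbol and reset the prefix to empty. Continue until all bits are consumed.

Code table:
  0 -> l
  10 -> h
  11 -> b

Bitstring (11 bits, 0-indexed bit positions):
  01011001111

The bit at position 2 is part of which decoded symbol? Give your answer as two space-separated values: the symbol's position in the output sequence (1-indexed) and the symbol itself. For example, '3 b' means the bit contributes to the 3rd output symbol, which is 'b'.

Answer: 2 h

Derivation:
Bit 0: prefix='0' -> emit 'l', reset
Bit 1: prefix='1' (no match yet)
Bit 2: prefix='10' -> emit 'h', reset
Bit 3: prefix='1' (no match yet)
Bit 4: prefix='11' -> emit 'b', reset
Bit 5: prefix='0' -> emit 'l', reset
Bit 6: prefix='0' -> emit 'l', reset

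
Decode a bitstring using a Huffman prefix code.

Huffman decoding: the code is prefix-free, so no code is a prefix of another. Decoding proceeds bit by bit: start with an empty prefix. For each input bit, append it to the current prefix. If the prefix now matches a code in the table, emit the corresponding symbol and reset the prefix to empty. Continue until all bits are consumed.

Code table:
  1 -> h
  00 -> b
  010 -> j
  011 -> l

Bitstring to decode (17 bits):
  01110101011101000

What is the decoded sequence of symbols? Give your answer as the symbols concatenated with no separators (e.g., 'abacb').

Answer: lhjhlhjb

Derivation:
Bit 0: prefix='0' (no match yet)
Bit 1: prefix='01' (no match yet)
Bit 2: prefix='011' -> emit 'l', reset
Bit 3: prefix='1' -> emit 'h', reset
Bit 4: prefix='0' (no match yet)
Bit 5: prefix='01' (no match yet)
Bit 6: prefix='010' -> emit 'j', reset
Bit 7: prefix='1' -> emit 'h', reset
Bit 8: prefix='0' (no match yet)
Bit 9: prefix='01' (no match yet)
Bit 10: prefix='011' -> emit 'l', reset
Bit 11: prefix='1' -> emit 'h', reset
Bit 12: prefix='0' (no match yet)
Bit 13: prefix='01' (no match yet)
Bit 14: prefix='010' -> emit 'j', reset
Bit 15: prefix='0' (no match yet)
Bit 16: prefix='00' -> emit 'b', reset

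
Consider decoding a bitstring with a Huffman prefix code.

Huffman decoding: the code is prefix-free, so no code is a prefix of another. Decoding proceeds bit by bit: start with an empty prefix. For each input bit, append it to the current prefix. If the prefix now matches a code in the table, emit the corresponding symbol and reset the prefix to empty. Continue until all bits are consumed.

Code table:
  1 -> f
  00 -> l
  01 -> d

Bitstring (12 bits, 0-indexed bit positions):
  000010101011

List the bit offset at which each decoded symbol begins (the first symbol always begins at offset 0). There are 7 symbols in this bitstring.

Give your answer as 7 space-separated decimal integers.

Answer: 0 2 4 5 7 9 11

Derivation:
Bit 0: prefix='0' (no match yet)
Bit 1: prefix='00' -> emit 'l', reset
Bit 2: prefix='0' (no match yet)
Bit 3: prefix='00' -> emit 'l', reset
Bit 4: prefix='1' -> emit 'f', reset
Bit 5: prefix='0' (no match yet)
Bit 6: prefix='01' -> emit 'd', reset
Bit 7: prefix='0' (no match yet)
Bit 8: prefix='01' -> emit 'd', reset
Bit 9: prefix='0' (no match yet)
Bit 10: prefix='01' -> emit 'd', reset
Bit 11: prefix='1' -> emit 'f', reset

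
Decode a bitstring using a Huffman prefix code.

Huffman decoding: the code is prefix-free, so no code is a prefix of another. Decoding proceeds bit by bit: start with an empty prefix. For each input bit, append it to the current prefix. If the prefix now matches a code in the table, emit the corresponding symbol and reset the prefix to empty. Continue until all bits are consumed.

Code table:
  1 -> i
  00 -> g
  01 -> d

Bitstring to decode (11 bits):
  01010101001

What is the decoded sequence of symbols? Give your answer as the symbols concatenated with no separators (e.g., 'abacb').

Answer: ddddgi

Derivation:
Bit 0: prefix='0' (no match yet)
Bit 1: prefix='01' -> emit 'd', reset
Bit 2: prefix='0' (no match yet)
Bit 3: prefix='01' -> emit 'd', reset
Bit 4: prefix='0' (no match yet)
Bit 5: prefix='01' -> emit 'd', reset
Bit 6: prefix='0' (no match yet)
Bit 7: prefix='01' -> emit 'd', reset
Bit 8: prefix='0' (no match yet)
Bit 9: prefix='00' -> emit 'g', reset
Bit 10: prefix='1' -> emit 'i', reset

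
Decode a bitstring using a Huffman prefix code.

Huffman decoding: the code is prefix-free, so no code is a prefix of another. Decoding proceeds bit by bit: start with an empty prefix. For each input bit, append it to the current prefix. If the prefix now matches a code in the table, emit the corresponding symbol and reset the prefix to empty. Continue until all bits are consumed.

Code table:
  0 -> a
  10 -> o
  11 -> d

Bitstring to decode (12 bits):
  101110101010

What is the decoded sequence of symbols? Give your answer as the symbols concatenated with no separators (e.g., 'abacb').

Answer: odoooo

Derivation:
Bit 0: prefix='1' (no match yet)
Bit 1: prefix='10' -> emit 'o', reset
Bit 2: prefix='1' (no match yet)
Bit 3: prefix='11' -> emit 'd', reset
Bit 4: prefix='1' (no match yet)
Bit 5: prefix='10' -> emit 'o', reset
Bit 6: prefix='1' (no match yet)
Bit 7: prefix='10' -> emit 'o', reset
Bit 8: prefix='1' (no match yet)
Bit 9: prefix='10' -> emit 'o', reset
Bit 10: prefix='1' (no match yet)
Bit 11: prefix='10' -> emit 'o', reset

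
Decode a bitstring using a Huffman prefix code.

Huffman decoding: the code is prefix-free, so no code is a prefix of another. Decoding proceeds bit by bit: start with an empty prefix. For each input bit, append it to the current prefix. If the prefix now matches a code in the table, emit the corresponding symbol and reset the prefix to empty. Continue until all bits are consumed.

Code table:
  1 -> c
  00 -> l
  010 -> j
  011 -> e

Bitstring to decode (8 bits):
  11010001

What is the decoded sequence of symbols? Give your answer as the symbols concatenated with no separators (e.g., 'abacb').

Answer: ccjlc

Derivation:
Bit 0: prefix='1' -> emit 'c', reset
Bit 1: prefix='1' -> emit 'c', reset
Bit 2: prefix='0' (no match yet)
Bit 3: prefix='01' (no match yet)
Bit 4: prefix='010' -> emit 'j', reset
Bit 5: prefix='0' (no match yet)
Bit 6: prefix='00' -> emit 'l', reset
Bit 7: prefix='1' -> emit 'c', reset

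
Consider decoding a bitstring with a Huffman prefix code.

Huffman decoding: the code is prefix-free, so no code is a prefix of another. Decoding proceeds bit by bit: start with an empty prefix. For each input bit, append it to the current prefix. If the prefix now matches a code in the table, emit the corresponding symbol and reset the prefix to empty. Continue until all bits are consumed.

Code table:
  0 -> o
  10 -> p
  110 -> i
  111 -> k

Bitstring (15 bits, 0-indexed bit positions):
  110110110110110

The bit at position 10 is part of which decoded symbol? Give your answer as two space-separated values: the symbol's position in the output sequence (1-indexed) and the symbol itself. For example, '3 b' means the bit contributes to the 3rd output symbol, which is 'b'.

Answer: 4 i

Derivation:
Bit 0: prefix='1' (no match yet)
Bit 1: prefix='11' (no match yet)
Bit 2: prefix='110' -> emit 'i', reset
Bit 3: prefix='1' (no match yet)
Bit 4: prefix='11' (no match yet)
Bit 5: prefix='110' -> emit 'i', reset
Bit 6: prefix='1' (no match yet)
Bit 7: prefix='11' (no match yet)
Bit 8: prefix='110' -> emit 'i', reset
Bit 9: prefix='1' (no match yet)
Bit 10: prefix='11' (no match yet)
Bit 11: prefix='110' -> emit 'i', reset
Bit 12: prefix='1' (no match yet)
Bit 13: prefix='11' (no match yet)
Bit 14: prefix='110' -> emit 'i', reset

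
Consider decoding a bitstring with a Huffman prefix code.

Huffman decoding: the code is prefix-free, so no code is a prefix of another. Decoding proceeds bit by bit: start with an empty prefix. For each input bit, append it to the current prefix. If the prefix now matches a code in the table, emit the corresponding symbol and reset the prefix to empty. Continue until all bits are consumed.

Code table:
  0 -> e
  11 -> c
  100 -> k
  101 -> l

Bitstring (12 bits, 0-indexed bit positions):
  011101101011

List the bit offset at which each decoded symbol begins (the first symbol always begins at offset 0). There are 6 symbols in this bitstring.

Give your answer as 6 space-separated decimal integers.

Answer: 0 1 3 6 9 10

Derivation:
Bit 0: prefix='0' -> emit 'e', reset
Bit 1: prefix='1' (no match yet)
Bit 2: prefix='11' -> emit 'c', reset
Bit 3: prefix='1' (no match yet)
Bit 4: prefix='10' (no match yet)
Bit 5: prefix='101' -> emit 'l', reset
Bit 6: prefix='1' (no match yet)
Bit 7: prefix='10' (no match yet)
Bit 8: prefix='101' -> emit 'l', reset
Bit 9: prefix='0' -> emit 'e', reset
Bit 10: prefix='1' (no match yet)
Bit 11: prefix='11' -> emit 'c', reset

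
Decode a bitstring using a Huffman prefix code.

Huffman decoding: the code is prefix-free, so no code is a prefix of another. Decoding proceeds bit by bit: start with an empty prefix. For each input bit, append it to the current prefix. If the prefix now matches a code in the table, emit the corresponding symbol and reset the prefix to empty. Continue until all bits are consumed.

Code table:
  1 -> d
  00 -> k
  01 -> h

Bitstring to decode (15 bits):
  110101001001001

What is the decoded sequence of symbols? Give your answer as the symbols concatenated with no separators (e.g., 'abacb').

Answer: ddhhkdkdkd

Derivation:
Bit 0: prefix='1' -> emit 'd', reset
Bit 1: prefix='1' -> emit 'd', reset
Bit 2: prefix='0' (no match yet)
Bit 3: prefix='01' -> emit 'h', reset
Bit 4: prefix='0' (no match yet)
Bit 5: prefix='01' -> emit 'h', reset
Bit 6: prefix='0' (no match yet)
Bit 7: prefix='00' -> emit 'k', reset
Bit 8: prefix='1' -> emit 'd', reset
Bit 9: prefix='0' (no match yet)
Bit 10: prefix='00' -> emit 'k', reset
Bit 11: prefix='1' -> emit 'd', reset
Bit 12: prefix='0' (no match yet)
Bit 13: prefix='00' -> emit 'k', reset
Bit 14: prefix='1' -> emit 'd', reset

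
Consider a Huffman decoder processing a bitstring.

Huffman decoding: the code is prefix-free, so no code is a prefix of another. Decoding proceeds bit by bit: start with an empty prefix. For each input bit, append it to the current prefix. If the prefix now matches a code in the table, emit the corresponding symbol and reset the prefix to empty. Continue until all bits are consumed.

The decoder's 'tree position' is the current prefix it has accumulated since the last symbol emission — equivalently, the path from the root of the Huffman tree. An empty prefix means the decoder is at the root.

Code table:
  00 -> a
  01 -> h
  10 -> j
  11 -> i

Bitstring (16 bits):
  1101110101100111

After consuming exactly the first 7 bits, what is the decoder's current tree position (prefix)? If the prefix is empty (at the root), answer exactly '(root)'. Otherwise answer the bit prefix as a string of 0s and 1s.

Answer: 0

Derivation:
Bit 0: prefix='1' (no match yet)
Bit 1: prefix='11' -> emit 'i', reset
Bit 2: prefix='0' (no match yet)
Bit 3: prefix='01' -> emit 'h', reset
Bit 4: prefix='1' (no match yet)
Bit 5: prefix='11' -> emit 'i', reset
Bit 6: prefix='0' (no match yet)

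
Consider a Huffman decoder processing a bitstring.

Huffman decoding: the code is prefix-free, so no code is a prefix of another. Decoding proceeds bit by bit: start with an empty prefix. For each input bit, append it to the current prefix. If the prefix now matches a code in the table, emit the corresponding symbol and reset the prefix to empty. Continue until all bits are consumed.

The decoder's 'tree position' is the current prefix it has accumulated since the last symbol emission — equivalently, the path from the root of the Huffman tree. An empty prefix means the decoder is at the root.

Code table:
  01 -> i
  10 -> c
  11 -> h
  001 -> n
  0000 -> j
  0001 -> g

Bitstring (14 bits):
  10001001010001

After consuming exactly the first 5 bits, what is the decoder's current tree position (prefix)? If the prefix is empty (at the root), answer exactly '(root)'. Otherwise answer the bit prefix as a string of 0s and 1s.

Bit 0: prefix='1' (no match yet)
Bit 1: prefix='10' -> emit 'c', reset
Bit 2: prefix='0' (no match yet)
Bit 3: prefix='00' (no match yet)
Bit 4: prefix='001' -> emit 'n', reset

Answer: (root)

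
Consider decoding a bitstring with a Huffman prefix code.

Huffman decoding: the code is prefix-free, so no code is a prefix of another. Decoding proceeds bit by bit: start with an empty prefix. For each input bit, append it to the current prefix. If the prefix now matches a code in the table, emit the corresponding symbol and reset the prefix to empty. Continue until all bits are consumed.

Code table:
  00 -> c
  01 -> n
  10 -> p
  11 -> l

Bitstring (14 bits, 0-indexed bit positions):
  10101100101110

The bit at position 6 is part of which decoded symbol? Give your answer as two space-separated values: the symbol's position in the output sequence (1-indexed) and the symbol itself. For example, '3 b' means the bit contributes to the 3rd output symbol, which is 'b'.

Answer: 4 c

Derivation:
Bit 0: prefix='1' (no match yet)
Bit 1: prefix='10' -> emit 'p', reset
Bit 2: prefix='1' (no match yet)
Bit 3: prefix='10' -> emit 'p', reset
Bit 4: prefix='1' (no match yet)
Bit 5: prefix='11' -> emit 'l', reset
Bit 6: prefix='0' (no match yet)
Bit 7: prefix='00' -> emit 'c', reset
Bit 8: prefix='1' (no match yet)
Bit 9: prefix='10' -> emit 'p', reset
Bit 10: prefix='1' (no match yet)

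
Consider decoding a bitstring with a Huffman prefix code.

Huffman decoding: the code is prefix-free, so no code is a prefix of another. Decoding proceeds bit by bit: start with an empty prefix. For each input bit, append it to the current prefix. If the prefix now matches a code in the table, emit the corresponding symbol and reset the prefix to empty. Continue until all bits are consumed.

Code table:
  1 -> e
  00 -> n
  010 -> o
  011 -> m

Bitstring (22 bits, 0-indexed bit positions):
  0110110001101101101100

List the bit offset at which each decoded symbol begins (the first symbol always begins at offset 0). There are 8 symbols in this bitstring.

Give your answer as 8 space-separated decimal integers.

Answer: 0 3 6 8 11 14 17 20

Derivation:
Bit 0: prefix='0' (no match yet)
Bit 1: prefix='01' (no match yet)
Bit 2: prefix='011' -> emit 'm', reset
Bit 3: prefix='0' (no match yet)
Bit 4: prefix='01' (no match yet)
Bit 5: prefix='011' -> emit 'm', reset
Bit 6: prefix='0' (no match yet)
Bit 7: prefix='00' -> emit 'n', reset
Bit 8: prefix='0' (no match yet)
Bit 9: prefix='01' (no match yet)
Bit 10: prefix='011' -> emit 'm', reset
Bit 11: prefix='0' (no match yet)
Bit 12: prefix='01' (no match yet)
Bit 13: prefix='011' -> emit 'm', reset
Bit 14: prefix='0' (no match yet)
Bit 15: prefix='01' (no match yet)
Bit 16: prefix='011' -> emit 'm', reset
Bit 17: prefix='0' (no match yet)
Bit 18: prefix='01' (no match yet)
Bit 19: prefix='011' -> emit 'm', reset
Bit 20: prefix='0' (no match yet)
Bit 21: prefix='00' -> emit 'n', reset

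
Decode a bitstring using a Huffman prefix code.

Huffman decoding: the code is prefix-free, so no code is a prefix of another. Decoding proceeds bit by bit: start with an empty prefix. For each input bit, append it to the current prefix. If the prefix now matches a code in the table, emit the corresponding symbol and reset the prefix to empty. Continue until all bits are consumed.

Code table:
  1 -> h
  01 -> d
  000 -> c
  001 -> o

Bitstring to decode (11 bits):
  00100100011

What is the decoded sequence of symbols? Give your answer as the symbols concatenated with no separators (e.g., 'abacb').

Bit 0: prefix='0' (no match yet)
Bit 1: prefix='00' (no match yet)
Bit 2: prefix='001' -> emit 'o', reset
Bit 3: prefix='0' (no match yet)
Bit 4: prefix='00' (no match yet)
Bit 5: prefix='001' -> emit 'o', reset
Bit 6: prefix='0' (no match yet)
Bit 7: prefix='00' (no match yet)
Bit 8: prefix='000' -> emit 'c', reset
Bit 9: prefix='1' -> emit 'h', reset
Bit 10: prefix='1' -> emit 'h', reset

Answer: oochh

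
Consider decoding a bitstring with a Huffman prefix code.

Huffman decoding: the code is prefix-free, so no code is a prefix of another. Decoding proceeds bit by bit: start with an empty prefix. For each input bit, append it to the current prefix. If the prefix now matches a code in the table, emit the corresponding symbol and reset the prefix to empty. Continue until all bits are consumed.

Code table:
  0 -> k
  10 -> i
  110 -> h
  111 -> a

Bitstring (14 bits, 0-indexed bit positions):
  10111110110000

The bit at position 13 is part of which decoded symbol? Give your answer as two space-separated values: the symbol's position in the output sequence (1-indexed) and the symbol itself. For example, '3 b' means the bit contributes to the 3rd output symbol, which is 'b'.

Bit 0: prefix='1' (no match yet)
Bit 1: prefix='10' -> emit 'i', reset
Bit 2: prefix='1' (no match yet)
Bit 3: prefix='11' (no match yet)
Bit 4: prefix='111' -> emit 'a', reset
Bit 5: prefix='1' (no match yet)
Bit 6: prefix='11' (no match yet)
Bit 7: prefix='110' -> emit 'h', reset
Bit 8: prefix='1' (no match yet)
Bit 9: prefix='11' (no match yet)
Bit 10: prefix='110' -> emit 'h', reset
Bit 11: prefix='0' -> emit 'k', reset
Bit 12: prefix='0' -> emit 'k', reset
Bit 13: prefix='0' -> emit 'k', reset

Answer: 7 k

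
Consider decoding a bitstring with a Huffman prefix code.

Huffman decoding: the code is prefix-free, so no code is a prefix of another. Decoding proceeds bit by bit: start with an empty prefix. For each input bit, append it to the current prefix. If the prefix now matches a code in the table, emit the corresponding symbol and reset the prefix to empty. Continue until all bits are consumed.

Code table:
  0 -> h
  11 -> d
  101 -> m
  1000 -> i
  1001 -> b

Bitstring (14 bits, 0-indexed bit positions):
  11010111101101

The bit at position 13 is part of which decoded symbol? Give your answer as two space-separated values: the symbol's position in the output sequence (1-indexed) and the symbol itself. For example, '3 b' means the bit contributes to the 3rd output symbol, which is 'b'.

Bit 0: prefix='1' (no match yet)
Bit 1: prefix='11' -> emit 'd', reset
Bit 2: prefix='0' -> emit 'h', reset
Bit 3: prefix='1' (no match yet)
Bit 4: prefix='10' (no match yet)
Bit 5: prefix='101' -> emit 'm', reset
Bit 6: prefix='1' (no match yet)
Bit 7: prefix='11' -> emit 'd', reset
Bit 8: prefix='1' (no match yet)
Bit 9: prefix='10' (no match yet)
Bit 10: prefix='101' -> emit 'm', reset
Bit 11: prefix='1' (no match yet)
Bit 12: prefix='10' (no match yet)
Bit 13: prefix='101' -> emit 'm', reset

Answer: 6 m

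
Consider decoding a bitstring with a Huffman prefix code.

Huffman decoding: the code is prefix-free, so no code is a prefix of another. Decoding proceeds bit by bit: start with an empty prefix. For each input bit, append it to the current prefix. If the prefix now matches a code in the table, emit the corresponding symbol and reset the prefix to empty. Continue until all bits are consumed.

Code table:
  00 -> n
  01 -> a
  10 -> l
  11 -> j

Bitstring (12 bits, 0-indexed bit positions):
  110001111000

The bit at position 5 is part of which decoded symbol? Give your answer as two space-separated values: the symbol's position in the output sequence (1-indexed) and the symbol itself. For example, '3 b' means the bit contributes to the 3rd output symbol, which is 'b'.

Bit 0: prefix='1' (no match yet)
Bit 1: prefix='11' -> emit 'j', reset
Bit 2: prefix='0' (no match yet)
Bit 3: prefix='00' -> emit 'n', reset
Bit 4: prefix='0' (no match yet)
Bit 5: prefix='01' -> emit 'a', reset
Bit 6: prefix='1' (no match yet)
Bit 7: prefix='11' -> emit 'j', reset
Bit 8: prefix='1' (no match yet)
Bit 9: prefix='10' -> emit 'l', reset

Answer: 3 a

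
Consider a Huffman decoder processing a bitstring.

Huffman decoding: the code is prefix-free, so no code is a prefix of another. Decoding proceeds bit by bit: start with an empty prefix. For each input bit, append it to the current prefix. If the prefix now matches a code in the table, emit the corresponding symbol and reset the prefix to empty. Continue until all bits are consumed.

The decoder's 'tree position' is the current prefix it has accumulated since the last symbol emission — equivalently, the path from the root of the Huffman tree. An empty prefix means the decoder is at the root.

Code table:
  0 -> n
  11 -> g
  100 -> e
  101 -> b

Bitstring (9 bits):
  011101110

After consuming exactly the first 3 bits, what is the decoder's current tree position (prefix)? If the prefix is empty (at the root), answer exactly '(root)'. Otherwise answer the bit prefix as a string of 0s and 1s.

Bit 0: prefix='0' -> emit 'n', reset
Bit 1: prefix='1' (no match yet)
Bit 2: prefix='11' -> emit 'g', reset

Answer: (root)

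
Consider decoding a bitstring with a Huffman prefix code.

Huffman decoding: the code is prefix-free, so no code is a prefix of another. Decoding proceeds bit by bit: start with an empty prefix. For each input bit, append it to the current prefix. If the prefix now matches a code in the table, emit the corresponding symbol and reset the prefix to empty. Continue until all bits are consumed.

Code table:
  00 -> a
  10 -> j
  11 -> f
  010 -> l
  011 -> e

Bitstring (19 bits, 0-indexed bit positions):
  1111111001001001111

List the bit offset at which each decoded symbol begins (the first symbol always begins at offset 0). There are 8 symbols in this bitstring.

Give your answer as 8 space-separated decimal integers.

Answer: 0 2 4 6 8 11 14 17

Derivation:
Bit 0: prefix='1' (no match yet)
Bit 1: prefix='11' -> emit 'f', reset
Bit 2: prefix='1' (no match yet)
Bit 3: prefix='11' -> emit 'f', reset
Bit 4: prefix='1' (no match yet)
Bit 5: prefix='11' -> emit 'f', reset
Bit 6: prefix='1' (no match yet)
Bit 7: prefix='10' -> emit 'j', reset
Bit 8: prefix='0' (no match yet)
Bit 9: prefix='01' (no match yet)
Bit 10: prefix='010' -> emit 'l', reset
Bit 11: prefix='0' (no match yet)
Bit 12: prefix='01' (no match yet)
Bit 13: prefix='010' -> emit 'l', reset
Bit 14: prefix='0' (no match yet)
Bit 15: prefix='01' (no match yet)
Bit 16: prefix='011' -> emit 'e', reset
Bit 17: prefix='1' (no match yet)
Bit 18: prefix='11' -> emit 'f', reset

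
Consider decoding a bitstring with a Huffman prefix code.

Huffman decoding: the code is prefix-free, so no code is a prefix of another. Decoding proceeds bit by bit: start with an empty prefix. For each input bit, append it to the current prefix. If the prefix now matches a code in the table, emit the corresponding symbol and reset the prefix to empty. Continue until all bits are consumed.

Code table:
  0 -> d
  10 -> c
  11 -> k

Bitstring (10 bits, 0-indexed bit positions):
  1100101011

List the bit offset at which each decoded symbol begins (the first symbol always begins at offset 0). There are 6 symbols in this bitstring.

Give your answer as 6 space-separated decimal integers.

Bit 0: prefix='1' (no match yet)
Bit 1: prefix='11' -> emit 'k', reset
Bit 2: prefix='0' -> emit 'd', reset
Bit 3: prefix='0' -> emit 'd', reset
Bit 4: prefix='1' (no match yet)
Bit 5: prefix='10' -> emit 'c', reset
Bit 6: prefix='1' (no match yet)
Bit 7: prefix='10' -> emit 'c', reset
Bit 8: prefix='1' (no match yet)
Bit 9: prefix='11' -> emit 'k', reset

Answer: 0 2 3 4 6 8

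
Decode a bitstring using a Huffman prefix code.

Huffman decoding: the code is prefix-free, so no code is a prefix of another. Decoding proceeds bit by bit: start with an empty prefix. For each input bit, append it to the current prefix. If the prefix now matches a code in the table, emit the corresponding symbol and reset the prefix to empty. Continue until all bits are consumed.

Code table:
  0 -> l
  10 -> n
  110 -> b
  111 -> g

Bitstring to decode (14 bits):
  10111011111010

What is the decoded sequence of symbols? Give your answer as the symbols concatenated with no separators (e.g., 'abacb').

Bit 0: prefix='1' (no match yet)
Bit 1: prefix='10' -> emit 'n', reset
Bit 2: prefix='1' (no match yet)
Bit 3: prefix='11' (no match yet)
Bit 4: prefix='111' -> emit 'g', reset
Bit 5: prefix='0' -> emit 'l', reset
Bit 6: prefix='1' (no match yet)
Bit 7: prefix='11' (no match yet)
Bit 8: prefix='111' -> emit 'g', reset
Bit 9: prefix='1' (no match yet)
Bit 10: prefix='11' (no match yet)
Bit 11: prefix='110' -> emit 'b', reset
Bit 12: prefix='1' (no match yet)
Bit 13: prefix='10' -> emit 'n', reset

Answer: nglgbn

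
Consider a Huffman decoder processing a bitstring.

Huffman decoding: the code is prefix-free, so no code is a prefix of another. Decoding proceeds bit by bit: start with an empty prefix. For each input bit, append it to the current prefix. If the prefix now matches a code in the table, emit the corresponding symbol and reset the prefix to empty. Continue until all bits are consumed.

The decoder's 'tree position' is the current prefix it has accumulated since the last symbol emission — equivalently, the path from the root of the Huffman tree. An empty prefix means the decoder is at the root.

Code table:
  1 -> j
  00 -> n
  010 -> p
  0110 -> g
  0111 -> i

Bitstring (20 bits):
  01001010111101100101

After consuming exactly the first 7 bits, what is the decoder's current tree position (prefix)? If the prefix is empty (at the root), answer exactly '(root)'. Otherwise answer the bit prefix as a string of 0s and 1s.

Bit 0: prefix='0' (no match yet)
Bit 1: prefix='01' (no match yet)
Bit 2: prefix='010' -> emit 'p', reset
Bit 3: prefix='0' (no match yet)
Bit 4: prefix='01' (no match yet)
Bit 5: prefix='010' -> emit 'p', reset
Bit 6: prefix='1' -> emit 'j', reset

Answer: (root)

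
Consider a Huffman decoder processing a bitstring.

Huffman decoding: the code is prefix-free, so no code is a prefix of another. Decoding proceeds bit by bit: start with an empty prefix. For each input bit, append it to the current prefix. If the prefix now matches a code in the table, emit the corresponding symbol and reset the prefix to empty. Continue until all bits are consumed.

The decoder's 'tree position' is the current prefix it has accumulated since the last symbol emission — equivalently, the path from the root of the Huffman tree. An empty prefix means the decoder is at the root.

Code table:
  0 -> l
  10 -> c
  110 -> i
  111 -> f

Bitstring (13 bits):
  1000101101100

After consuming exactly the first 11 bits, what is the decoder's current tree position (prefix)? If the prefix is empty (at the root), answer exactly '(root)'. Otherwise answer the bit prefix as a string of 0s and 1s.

Bit 0: prefix='1' (no match yet)
Bit 1: prefix='10' -> emit 'c', reset
Bit 2: prefix='0' -> emit 'l', reset
Bit 3: prefix='0' -> emit 'l', reset
Bit 4: prefix='1' (no match yet)
Bit 5: prefix='10' -> emit 'c', reset
Bit 6: prefix='1' (no match yet)
Bit 7: prefix='11' (no match yet)
Bit 8: prefix='110' -> emit 'i', reset
Bit 9: prefix='1' (no match yet)
Bit 10: prefix='11' (no match yet)

Answer: 11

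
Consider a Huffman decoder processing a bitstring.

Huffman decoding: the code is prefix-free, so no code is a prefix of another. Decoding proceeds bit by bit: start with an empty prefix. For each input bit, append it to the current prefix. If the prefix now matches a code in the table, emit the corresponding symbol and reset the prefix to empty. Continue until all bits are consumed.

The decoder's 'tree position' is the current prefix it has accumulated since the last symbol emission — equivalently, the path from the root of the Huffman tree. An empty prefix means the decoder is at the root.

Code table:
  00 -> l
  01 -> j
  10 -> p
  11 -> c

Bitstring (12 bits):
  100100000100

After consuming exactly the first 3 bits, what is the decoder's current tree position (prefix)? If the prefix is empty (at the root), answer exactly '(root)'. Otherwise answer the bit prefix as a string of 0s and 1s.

Answer: 0

Derivation:
Bit 0: prefix='1' (no match yet)
Bit 1: prefix='10' -> emit 'p', reset
Bit 2: prefix='0' (no match yet)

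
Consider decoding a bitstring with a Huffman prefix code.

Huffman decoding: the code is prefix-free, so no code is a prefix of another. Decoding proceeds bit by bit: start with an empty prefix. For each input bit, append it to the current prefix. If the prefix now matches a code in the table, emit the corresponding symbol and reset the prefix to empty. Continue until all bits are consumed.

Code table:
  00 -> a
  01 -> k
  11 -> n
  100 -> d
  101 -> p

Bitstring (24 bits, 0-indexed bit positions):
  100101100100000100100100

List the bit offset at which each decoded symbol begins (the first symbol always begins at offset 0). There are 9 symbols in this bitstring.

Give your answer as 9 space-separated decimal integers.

Bit 0: prefix='1' (no match yet)
Bit 1: prefix='10' (no match yet)
Bit 2: prefix='100' -> emit 'd', reset
Bit 3: prefix='1' (no match yet)
Bit 4: prefix='10' (no match yet)
Bit 5: prefix='101' -> emit 'p', reset
Bit 6: prefix='1' (no match yet)
Bit 7: prefix='10' (no match yet)
Bit 8: prefix='100' -> emit 'd', reset
Bit 9: prefix='1' (no match yet)
Bit 10: prefix='10' (no match yet)
Bit 11: prefix='100' -> emit 'd', reset
Bit 12: prefix='0' (no match yet)
Bit 13: prefix='00' -> emit 'a', reset
Bit 14: prefix='0' (no match yet)
Bit 15: prefix='01' -> emit 'k', reset
Bit 16: prefix='0' (no match yet)
Bit 17: prefix='00' -> emit 'a', reset
Bit 18: prefix='1' (no match yet)
Bit 19: prefix='10' (no match yet)
Bit 20: prefix='100' -> emit 'd', reset
Bit 21: prefix='1' (no match yet)
Bit 22: prefix='10' (no match yet)
Bit 23: prefix='100' -> emit 'd', reset

Answer: 0 3 6 9 12 14 16 18 21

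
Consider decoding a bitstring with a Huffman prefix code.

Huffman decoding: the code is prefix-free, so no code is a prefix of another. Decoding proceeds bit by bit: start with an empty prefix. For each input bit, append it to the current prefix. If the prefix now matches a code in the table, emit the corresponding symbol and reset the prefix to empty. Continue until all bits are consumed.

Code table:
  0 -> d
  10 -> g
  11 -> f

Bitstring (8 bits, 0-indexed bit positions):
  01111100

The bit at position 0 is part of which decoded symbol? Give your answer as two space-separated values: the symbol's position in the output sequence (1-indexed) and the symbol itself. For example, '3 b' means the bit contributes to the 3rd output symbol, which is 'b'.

Answer: 1 d

Derivation:
Bit 0: prefix='0' -> emit 'd', reset
Bit 1: prefix='1' (no match yet)
Bit 2: prefix='11' -> emit 'f', reset
Bit 3: prefix='1' (no match yet)
Bit 4: prefix='11' -> emit 'f', reset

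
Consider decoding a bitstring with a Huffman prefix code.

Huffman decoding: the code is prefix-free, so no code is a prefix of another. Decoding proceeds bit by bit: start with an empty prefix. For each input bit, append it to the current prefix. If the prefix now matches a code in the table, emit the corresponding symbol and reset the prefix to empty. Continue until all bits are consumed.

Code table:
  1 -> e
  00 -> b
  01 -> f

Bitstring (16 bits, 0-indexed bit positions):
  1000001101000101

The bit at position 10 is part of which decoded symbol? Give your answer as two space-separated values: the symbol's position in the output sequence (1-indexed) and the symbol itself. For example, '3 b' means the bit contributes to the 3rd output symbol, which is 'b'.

Bit 0: prefix='1' -> emit 'e', reset
Bit 1: prefix='0' (no match yet)
Bit 2: prefix='00' -> emit 'b', reset
Bit 3: prefix='0' (no match yet)
Bit 4: prefix='00' -> emit 'b', reset
Bit 5: prefix='0' (no match yet)
Bit 6: prefix='01' -> emit 'f', reset
Bit 7: prefix='1' -> emit 'e', reset
Bit 8: prefix='0' (no match yet)
Bit 9: prefix='01' -> emit 'f', reset
Bit 10: prefix='0' (no match yet)
Bit 11: prefix='00' -> emit 'b', reset
Bit 12: prefix='0' (no match yet)
Bit 13: prefix='01' -> emit 'f', reset
Bit 14: prefix='0' (no match yet)

Answer: 7 b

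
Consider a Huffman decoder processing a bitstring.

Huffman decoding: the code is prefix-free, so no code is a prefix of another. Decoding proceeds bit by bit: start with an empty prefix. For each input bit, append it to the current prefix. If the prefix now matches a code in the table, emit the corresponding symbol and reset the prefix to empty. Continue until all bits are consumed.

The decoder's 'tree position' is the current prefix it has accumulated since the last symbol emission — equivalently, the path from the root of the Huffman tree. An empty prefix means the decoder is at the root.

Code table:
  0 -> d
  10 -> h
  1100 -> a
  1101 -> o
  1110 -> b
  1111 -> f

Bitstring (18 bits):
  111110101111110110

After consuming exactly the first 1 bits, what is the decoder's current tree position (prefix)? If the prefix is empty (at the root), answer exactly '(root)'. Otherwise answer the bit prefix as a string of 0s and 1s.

Answer: 1

Derivation:
Bit 0: prefix='1' (no match yet)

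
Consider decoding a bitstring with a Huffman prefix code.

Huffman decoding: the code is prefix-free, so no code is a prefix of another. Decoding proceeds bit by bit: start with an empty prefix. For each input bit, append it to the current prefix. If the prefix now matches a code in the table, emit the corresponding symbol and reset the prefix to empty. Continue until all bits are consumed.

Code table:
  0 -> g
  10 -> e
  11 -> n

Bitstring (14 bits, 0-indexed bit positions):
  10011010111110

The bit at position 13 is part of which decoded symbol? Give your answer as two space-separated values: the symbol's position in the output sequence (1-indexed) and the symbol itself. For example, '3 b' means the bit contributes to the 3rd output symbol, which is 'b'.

Answer: 8 e

Derivation:
Bit 0: prefix='1' (no match yet)
Bit 1: prefix='10' -> emit 'e', reset
Bit 2: prefix='0' -> emit 'g', reset
Bit 3: prefix='1' (no match yet)
Bit 4: prefix='11' -> emit 'n', reset
Bit 5: prefix='0' -> emit 'g', reset
Bit 6: prefix='1' (no match yet)
Bit 7: prefix='10' -> emit 'e', reset
Bit 8: prefix='1' (no match yet)
Bit 9: prefix='11' -> emit 'n', reset
Bit 10: prefix='1' (no match yet)
Bit 11: prefix='11' -> emit 'n', reset
Bit 12: prefix='1' (no match yet)
Bit 13: prefix='10' -> emit 'e', reset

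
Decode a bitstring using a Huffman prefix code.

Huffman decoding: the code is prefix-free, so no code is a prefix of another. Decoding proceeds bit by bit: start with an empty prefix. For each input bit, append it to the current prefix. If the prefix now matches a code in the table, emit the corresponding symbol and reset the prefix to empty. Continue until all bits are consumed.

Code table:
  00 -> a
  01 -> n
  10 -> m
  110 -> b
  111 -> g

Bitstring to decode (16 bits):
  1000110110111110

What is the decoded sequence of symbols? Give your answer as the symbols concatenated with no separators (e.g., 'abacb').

Answer: mabbgb

Derivation:
Bit 0: prefix='1' (no match yet)
Bit 1: prefix='10' -> emit 'm', reset
Bit 2: prefix='0' (no match yet)
Bit 3: prefix='00' -> emit 'a', reset
Bit 4: prefix='1' (no match yet)
Bit 5: prefix='11' (no match yet)
Bit 6: prefix='110' -> emit 'b', reset
Bit 7: prefix='1' (no match yet)
Bit 8: prefix='11' (no match yet)
Bit 9: prefix='110' -> emit 'b', reset
Bit 10: prefix='1' (no match yet)
Bit 11: prefix='11' (no match yet)
Bit 12: prefix='111' -> emit 'g', reset
Bit 13: prefix='1' (no match yet)
Bit 14: prefix='11' (no match yet)
Bit 15: prefix='110' -> emit 'b', reset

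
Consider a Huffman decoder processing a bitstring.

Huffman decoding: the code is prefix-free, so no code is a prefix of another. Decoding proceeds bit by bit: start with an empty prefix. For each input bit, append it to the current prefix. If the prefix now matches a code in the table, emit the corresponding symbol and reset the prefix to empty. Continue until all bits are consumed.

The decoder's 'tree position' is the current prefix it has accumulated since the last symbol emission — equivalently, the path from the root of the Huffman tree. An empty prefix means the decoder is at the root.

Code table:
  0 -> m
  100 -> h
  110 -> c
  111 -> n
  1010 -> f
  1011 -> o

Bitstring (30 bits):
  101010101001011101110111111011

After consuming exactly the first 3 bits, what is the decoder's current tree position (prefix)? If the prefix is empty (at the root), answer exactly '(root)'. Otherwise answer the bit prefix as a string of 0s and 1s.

Answer: 101

Derivation:
Bit 0: prefix='1' (no match yet)
Bit 1: prefix='10' (no match yet)
Bit 2: prefix='101' (no match yet)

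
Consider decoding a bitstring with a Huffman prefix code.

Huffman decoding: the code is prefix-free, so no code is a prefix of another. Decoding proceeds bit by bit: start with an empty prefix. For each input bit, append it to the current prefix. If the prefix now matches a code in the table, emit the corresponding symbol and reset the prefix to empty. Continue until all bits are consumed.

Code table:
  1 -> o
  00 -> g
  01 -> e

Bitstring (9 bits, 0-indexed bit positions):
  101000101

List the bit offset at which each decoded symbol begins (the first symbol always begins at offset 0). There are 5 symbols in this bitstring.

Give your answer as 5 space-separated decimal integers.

Bit 0: prefix='1' -> emit 'o', reset
Bit 1: prefix='0' (no match yet)
Bit 2: prefix='01' -> emit 'e', reset
Bit 3: prefix='0' (no match yet)
Bit 4: prefix='00' -> emit 'g', reset
Bit 5: prefix='0' (no match yet)
Bit 6: prefix='01' -> emit 'e', reset
Bit 7: prefix='0' (no match yet)
Bit 8: prefix='01' -> emit 'e', reset

Answer: 0 1 3 5 7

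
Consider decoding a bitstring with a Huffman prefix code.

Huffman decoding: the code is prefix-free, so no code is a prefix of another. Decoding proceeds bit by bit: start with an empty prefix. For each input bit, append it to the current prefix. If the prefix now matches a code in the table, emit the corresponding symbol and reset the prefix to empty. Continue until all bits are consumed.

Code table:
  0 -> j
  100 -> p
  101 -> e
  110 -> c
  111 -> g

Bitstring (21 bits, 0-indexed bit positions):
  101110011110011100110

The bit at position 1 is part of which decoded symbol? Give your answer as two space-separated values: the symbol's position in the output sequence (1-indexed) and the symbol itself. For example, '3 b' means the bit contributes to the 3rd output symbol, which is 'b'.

Answer: 1 e

Derivation:
Bit 0: prefix='1' (no match yet)
Bit 1: prefix='10' (no match yet)
Bit 2: prefix='101' -> emit 'e', reset
Bit 3: prefix='1' (no match yet)
Bit 4: prefix='11' (no match yet)
Bit 5: prefix='110' -> emit 'c', reset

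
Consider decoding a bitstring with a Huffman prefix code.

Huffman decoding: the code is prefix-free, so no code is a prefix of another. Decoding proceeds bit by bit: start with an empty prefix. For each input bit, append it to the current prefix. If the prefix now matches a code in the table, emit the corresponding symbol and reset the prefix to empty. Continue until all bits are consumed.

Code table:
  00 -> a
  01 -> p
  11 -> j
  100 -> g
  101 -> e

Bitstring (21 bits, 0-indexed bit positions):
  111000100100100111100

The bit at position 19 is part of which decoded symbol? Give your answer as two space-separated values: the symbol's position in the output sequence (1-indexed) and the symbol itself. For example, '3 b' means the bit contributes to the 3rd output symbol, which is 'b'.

Answer: 9 a

Derivation:
Bit 0: prefix='1' (no match yet)
Bit 1: prefix='11' -> emit 'j', reset
Bit 2: prefix='1' (no match yet)
Bit 3: prefix='10' (no match yet)
Bit 4: prefix='100' -> emit 'g', reset
Bit 5: prefix='0' (no match yet)
Bit 6: prefix='01' -> emit 'p', reset
Bit 7: prefix='0' (no match yet)
Bit 8: prefix='00' -> emit 'a', reset
Bit 9: prefix='1' (no match yet)
Bit 10: prefix='10' (no match yet)
Bit 11: prefix='100' -> emit 'g', reset
Bit 12: prefix='1' (no match yet)
Bit 13: prefix='10' (no match yet)
Bit 14: prefix='100' -> emit 'g', reset
Bit 15: prefix='1' (no match yet)
Bit 16: prefix='11' -> emit 'j', reset
Bit 17: prefix='1' (no match yet)
Bit 18: prefix='11' -> emit 'j', reset
Bit 19: prefix='0' (no match yet)
Bit 20: prefix='00' -> emit 'a', reset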